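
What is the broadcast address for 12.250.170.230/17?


Network: 12.250.128.0/17
Host bits = 15
Set all host bits to 1:
Broadcast: 12.250.255.255


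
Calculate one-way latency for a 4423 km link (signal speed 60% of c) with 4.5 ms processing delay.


Speed = 0.6 * 3e5 km/s = 180000 km/s
Propagation delay = 4423 / 180000 = 0.0246 s = 24.5722 ms
Processing delay = 4.5 ms
Total one-way latency = 29.0722 ms


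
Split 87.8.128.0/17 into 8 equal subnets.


New prefix = 17 + 3 = 20
Each subnet has 4096 addresses
  87.8.128.0/20
  87.8.144.0/20
  87.8.160.0/20
  87.8.176.0/20
  87.8.192.0/20
  87.8.208.0/20
  87.8.224.0/20
  87.8.240.0/20
Subnets: 87.8.128.0/20, 87.8.144.0/20, 87.8.160.0/20, 87.8.176.0/20, 87.8.192.0/20, 87.8.208.0/20, 87.8.224.0/20, 87.8.240.0/20


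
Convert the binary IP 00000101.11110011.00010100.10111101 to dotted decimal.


00000101 = 5
11110011 = 243
00010100 = 20
10111101 = 189
IP: 5.243.20.189


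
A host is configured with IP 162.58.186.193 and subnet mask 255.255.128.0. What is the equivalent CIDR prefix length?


Binary: 11111111.11111111.10000000.00000000
Count leading 1s
Prefix: /17


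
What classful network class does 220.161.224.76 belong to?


First octet: 220
Binary: 11011100
110xxxxx -> Class C (192-223)
Class C, default mask 255.255.255.0 (/24)


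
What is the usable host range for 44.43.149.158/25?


Network: 44.43.149.128
Broadcast: 44.43.149.255
First usable = network + 1
Last usable = broadcast - 1
Range: 44.43.149.129 to 44.43.149.254


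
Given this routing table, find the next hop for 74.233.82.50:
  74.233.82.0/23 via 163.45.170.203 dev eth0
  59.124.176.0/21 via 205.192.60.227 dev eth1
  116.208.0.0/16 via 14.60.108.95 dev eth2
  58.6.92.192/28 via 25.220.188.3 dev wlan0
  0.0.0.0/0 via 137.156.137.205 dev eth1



Longest prefix match for 74.233.82.50:
  /23 74.233.82.0: MATCH
  /21 59.124.176.0: no
  /16 116.208.0.0: no
  /28 58.6.92.192: no
  /0 0.0.0.0: MATCH
Selected: next-hop 163.45.170.203 via eth0 (matched /23)


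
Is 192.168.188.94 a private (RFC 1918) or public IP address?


RFC 1918 private ranges:
  10.0.0.0/8 (10.0.0.0 - 10.255.255.255)
  172.16.0.0/12 (172.16.0.0 - 172.31.255.255)
  192.168.0.0/16 (192.168.0.0 - 192.168.255.255)
Private (in 192.168.0.0/16)


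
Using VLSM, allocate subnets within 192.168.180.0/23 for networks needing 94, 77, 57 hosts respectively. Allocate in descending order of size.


94 hosts -> /25 (126 usable): 192.168.180.0/25
77 hosts -> /25 (126 usable): 192.168.180.128/25
57 hosts -> /26 (62 usable): 192.168.181.0/26
Allocation: 192.168.180.0/25 (94 hosts, 126 usable); 192.168.180.128/25 (77 hosts, 126 usable); 192.168.181.0/26 (57 hosts, 62 usable)


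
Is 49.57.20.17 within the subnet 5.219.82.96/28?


Subnet network: 5.219.82.96
Test IP AND mask: 49.57.20.16
No, 49.57.20.17 is not in 5.219.82.96/28


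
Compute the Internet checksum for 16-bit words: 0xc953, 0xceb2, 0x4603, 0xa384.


Sum all words (with carry folding):
+ 0xc953 = 0xc953
+ 0xceb2 = 0x9806
+ 0x4603 = 0xde09
+ 0xa384 = 0x818e
One's complement: ~0x818e
Checksum = 0x7e71


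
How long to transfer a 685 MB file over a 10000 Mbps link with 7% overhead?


Effective throughput = 10000 * (1 - 7/100) = 9300 Mbps
File size in Mb = 685 * 8 = 5480 Mb
Time = 5480 / 9300
Time = 0.5892 seconds


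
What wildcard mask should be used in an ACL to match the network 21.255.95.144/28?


Subnet mask: 255.255.255.240
Wildcard = 255.255.255.255 - subnet mask
255 - 255 = 0
255 - 255 = 0
255 - 255 = 0
255 - 240 = 15
Wildcard: 0.0.0.15


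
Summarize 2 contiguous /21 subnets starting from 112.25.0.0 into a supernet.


Original prefix: /21
Number of subnets: 2 = 2^1
New prefix = 21 - 1 = 20
Supernet: 112.25.0.0/20


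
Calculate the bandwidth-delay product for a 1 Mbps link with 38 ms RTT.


BDP = bandwidth * RTT
= 1 Mbps * 38 ms
= 1 * 1e6 * 38 / 1000 bits
= 38000 bits
= 4750 bytes
= 4.6387 KB
BDP = 38000 bits (4750 bytes)


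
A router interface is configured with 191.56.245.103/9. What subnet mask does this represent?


/9 means 9 network bits, 23 host bits
Binary: 11111111100000000000000000000000
Mask: 255.128.0.0


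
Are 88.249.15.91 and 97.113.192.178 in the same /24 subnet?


Mask: 255.255.255.0
88.249.15.91 AND mask = 88.249.15.0
97.113.192.178 AND mask = 97.113.192.0
No, different subnets (88.249.15.0 vs 97.113.192.0)


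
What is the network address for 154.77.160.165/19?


IP:   10011010.01001101.10100000.10100101
Mask: 11111111.11111111.11100000.00000000
AND operation:
Net:  10011010.01001101.10100000.00000000
Network: 154.77.160.0/19


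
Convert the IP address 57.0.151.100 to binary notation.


57 = 00111001
0 = 00000000
151 = 10010111
100 = 01100100
Binary: 00111001.00000000.10010111.01100100


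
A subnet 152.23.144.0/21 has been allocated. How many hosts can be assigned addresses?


Host bits = 32 - 21 = 11
Total addresses = 2^11 = 2048
Usable = total - 2 (network and broadcast)
Usable hosts: 2046


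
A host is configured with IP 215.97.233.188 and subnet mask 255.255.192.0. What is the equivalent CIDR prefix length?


Binary: 11111111.11111111.11000000.00000000
Count leading 1s
Prefix: /18


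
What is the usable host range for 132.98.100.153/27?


Network: 132.98.100.128
Broadcast: 132.98.100.159
First usable = network + 1
Last usable = broadcast - 1
Range: 132.98.100.129 to 132.98.100.158


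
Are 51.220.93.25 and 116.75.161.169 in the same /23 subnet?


Mask: 255.255.254.0
51.220.93.25 AND mask = 51.220.92.0
116.75.161.169 AND mask = 116.75.160.0
No, different subnets (51.220.92.0 vs 116.75.160.0)


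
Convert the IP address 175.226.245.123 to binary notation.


175 = 10101111
226 = 11100010
245 = 11110101
123 = 01111011
Binary: 10101111.11100010.11110101.01111011


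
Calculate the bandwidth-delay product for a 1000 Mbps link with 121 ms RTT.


BDP = bandwidth * RTT
= 1000 Mbps * 121 ms
= 1000 * 1e6 * 121 / 1000 bits
= 121000000 bits
= 15125000 bytes
= 14770.5078 KB
BDP = 121000000 bits (15125000 bytes)


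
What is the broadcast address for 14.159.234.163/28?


Network: 14.159.234.160/28
Host bits = 4
Set all host bits to 1:
Broadcast: 14.159.234.175


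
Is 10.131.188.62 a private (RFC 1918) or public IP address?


RFC 1918 private ranges:
  10.0.0.0/8 (10.0.0.0 - 10.255.255.255)
  172.16.0.0/12 (172.16.0.0 - 172.31.255.255)
  192.168.0.0/16 (192.168.0.0 - 192.168.255.255)
Private (in 10.0.0.0/8)


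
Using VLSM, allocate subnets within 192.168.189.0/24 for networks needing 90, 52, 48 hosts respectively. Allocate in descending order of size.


90 hosts -> /25 (126 usable): 192.168.189.0/25
52 hosts -> /26 (62 usable): 192.168.189.128/26
48 hosts -> /26 (62 usable): 192.168.189.192/26
Allocation: 192.168.189.0/25 (90 hosts, 126 usable); 192.168.189.128/26 (52 hosts, 62 usable); 192.168.189.192/26 (48 hosts, 62 usable)


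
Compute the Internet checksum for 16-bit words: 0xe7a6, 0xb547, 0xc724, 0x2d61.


Sum all words (with carry folding):
+ 0xe7a6 = 0xe7a6
+ 0xb547 = 0x9cee
+ 0xc724 = 0x6413
+ 0x2d61 = 0x9174
One's complement: ~0x9174
Checksum = 0x6e8b


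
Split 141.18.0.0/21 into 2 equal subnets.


New prefix = 21 + 1 = 22
Each subnet has 1024 addresses
  141.18.0.0/22
  141.18.4.0/22
Subnets: 141.18.0.0/22, 141.18.4.0/22


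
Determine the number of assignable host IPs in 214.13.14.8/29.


Host bits = 32 - 29 = 3
Total addresses = 2^3 = 8
Usable = total - 2 (network and broadcast)
Usable hosts: 6


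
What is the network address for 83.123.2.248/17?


IP:   01010011.01111011.00000010.11111000
Mask: 11111111.11111111.10000000.00000000
AND operation:
Net:  01010011.01111011.00000000.00000000
Network: 83.123.0.0/17


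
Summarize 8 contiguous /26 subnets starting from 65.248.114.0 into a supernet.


Original prefix: /26
Number of subnets: 8 = 2^3
New prefix = 26 - 3 = 23
Supernet: 65.248.114.0/23


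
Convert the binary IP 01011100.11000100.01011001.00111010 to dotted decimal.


01011100 = 92
11000100 = 196
01011001 = 89
00111010 = 58
IP: 92.196.89.58


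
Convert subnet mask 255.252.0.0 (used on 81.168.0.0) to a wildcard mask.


Subnet mask: 255.252.0.0
Wildcard = 255.255.255.255 - subnet mask
255 - 255 = 0
255 - 252 = 3
255 - 0 = 255
255 - 0 = 255
Wildcard: 0.3.255.255


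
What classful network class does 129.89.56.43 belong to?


First octet: 129
Binary: 10000001
10xxxxxx -> Class B (128-191)
Class B, default mask 255.255.0.0 (/16)


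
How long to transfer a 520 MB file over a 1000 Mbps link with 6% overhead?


Effective throughput = 1000 * (1 - 6/100) = 940 Mbps
File size in Mb = 520 * 8 = 4160 Mb
Time = 4160 / 940
Time = 4.4255 seconds


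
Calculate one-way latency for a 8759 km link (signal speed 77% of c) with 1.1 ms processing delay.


Speed = 0.77 * 3e5 km/s = 231000 km/s
Propagation delay = 8759 / 231000 = 0.0379 s = 37.9177 ms
Processing delay = 1.1 ms
Total one-way latency = 39.0177 ms


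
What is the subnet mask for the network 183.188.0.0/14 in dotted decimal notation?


/14 means 14 network bits, 18 host bits
Binary: 11111111111111000000000000000000
Mask: 255.252.0.0


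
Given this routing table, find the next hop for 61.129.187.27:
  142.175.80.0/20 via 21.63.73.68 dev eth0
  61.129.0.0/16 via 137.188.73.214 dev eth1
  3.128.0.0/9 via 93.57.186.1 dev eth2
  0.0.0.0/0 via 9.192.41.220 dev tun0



Longest prefix match for 61.129.187.27:
  /20 142.175.80.0: no
  /16 61.129.0.0: MATCH
  /9 3.128.0.0: no
  /0 0.0.0.0: MATCH
Selected: next-hop 137.188.73.214 via eth1 (matched /16)


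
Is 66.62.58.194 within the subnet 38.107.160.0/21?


Subnet network: 38.107.160.0
Test IP AND mask: 66.62.56.0
No, 66.62.58.194 is not in 38.107.160.0/21


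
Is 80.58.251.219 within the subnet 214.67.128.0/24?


Subnet network: 214.67.128.0
Test IP AND mask: 80.58.251.0
No, 80.58.251.219 is not in 214.67.128.0/24


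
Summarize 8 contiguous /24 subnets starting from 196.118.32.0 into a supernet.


Original prefix: /24
Number of subnets: 8 = 2^3
New prefix = 24 - 3 = 21
Supernet: 196.118.32.0/21


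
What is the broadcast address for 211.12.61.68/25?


Network: 211.12.61.0/25
Host bits = 7
Set all host bits to 1:
Broadcast: 211.12.61.127


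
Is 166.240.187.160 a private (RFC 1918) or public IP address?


RFC 1918 private ranges:
  10.0.0.0/8 (10.0.0.0 - 10.255.255.255)
  172.16.0.0/12 (172.16.0.0 - 172.31.255.255)
  192.168.0.0/16 (192.168.0.0 - 192.168.255.255)
Public (not in any RFC 1918 range)


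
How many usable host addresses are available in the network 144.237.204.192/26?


Host bits = 32 - 26 = 6
Total addresses = 2^6 = 64
Usable = total - 2 (network and broadcast)
Usable hosts: 62


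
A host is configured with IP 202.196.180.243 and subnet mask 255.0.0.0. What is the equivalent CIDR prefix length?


Binary: 11111111.00000000.00000000.00000000
Count leading 1s
Prefix: /8


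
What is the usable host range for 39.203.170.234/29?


Network: 39.203.170.232
Broadcast: 39.203.170.239
First usable = network + 1
Last usable = broadcast - 1
Range: 39.203.170.233 to 39.203.170.238


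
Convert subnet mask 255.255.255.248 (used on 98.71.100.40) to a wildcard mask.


Subnet mask: 255.255.255.248
Wildcard = 255.255.255.255 - subnet mask
255 - 255 = 0
255 - 255 = 0
255 - 255 = 0
255 - 248 = 7
Wildcard: 0.0.0.7


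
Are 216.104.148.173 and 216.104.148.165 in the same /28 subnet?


Mask: 255.255.255.240
216.104.148.173 AND mask = 216.104.148.160
216.104.148.165 AND mask = 216.104.148.160
Yes, same subnet (216.104.148.160)


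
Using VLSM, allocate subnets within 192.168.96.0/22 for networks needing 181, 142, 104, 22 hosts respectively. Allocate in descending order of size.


181 hosts -> /24 (254 usable): 192.168.96.0/24
142 hosts -> /24 (254 usable): 192.168.97.0/24
104 hosts -> /25 (126 usable): 192.168.98.0/25
22 hosts -> /27 (30 usable): 192.168.98.128/27
Allocation: 192.168.96.0/24 (181 hosts, 254 usable); 192.168.97.0/24 (142 hosts, 254 usable); 192.168.98.0/25 (104 hosts, 126 usable); 192.168.98.128/27 (22 hosts, 30 usable)


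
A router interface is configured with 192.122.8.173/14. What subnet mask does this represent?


/14 means 14 network bits, 18 host bits
Binary: 11111111111111000000000000000000
Mask: 255.252.0.0


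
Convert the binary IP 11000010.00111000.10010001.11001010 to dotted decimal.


11000010 = 194
00111000 = 56
10010001 = 145
11001010 = 202
IP: 194.56.145.202


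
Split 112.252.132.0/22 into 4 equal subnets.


New prefix = 22 + 2 = 24
Each subnet has 256 addresses
  112.252.132.0/24
  112.252.133.0/24
  112.252.134.0/24
  112.252.135.0/24
Subnets: 112.252.132.0/24, 112.252.133.0/24, 112.252.134.0/24, 112.252.135.0/24


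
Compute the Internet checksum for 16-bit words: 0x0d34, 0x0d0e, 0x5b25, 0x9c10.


Sum all words (with carry folding):
+ 0x0d34 = 0x0d34
+ 0x0d0e = 0x1a42
+ 0x5b25 = 0x7567
+ 0x9c10 = 0x1178
One's complement: ~0x1178
Checksum = 0xee87


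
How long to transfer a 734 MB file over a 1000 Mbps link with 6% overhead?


Effective throughput = 1000 * (1 - 6/100) = 940 Mbps
File size in Mb = 734 * 8 = 5872 Mb
Time = 5872 / 940
Time = 6.2468 seconds


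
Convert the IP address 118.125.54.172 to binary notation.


118 = 01110110
125 = 01111101
54 = 00110110
172 = 10101100
Binary: 01110110.01111101.00110110.10101100


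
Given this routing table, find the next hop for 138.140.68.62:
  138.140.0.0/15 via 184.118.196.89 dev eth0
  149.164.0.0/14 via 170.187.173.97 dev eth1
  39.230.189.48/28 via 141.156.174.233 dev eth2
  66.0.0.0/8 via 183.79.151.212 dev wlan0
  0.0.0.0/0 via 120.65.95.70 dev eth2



Longest prefix match for 138.140.68.62:
  /15 138.140.0.0: MATCH
  /14 149.164.0.0: no
  /28 39.230.189.48: no
  /8 66.0.0.0: no
  /0 0.0.0.0: MATCH
Selected: next-hop 184.118.196.89 via eth0 (matched /15)


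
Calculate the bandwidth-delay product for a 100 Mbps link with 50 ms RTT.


BDP = bandwidth * RTT
= 100 Mbps * 50 ms
= 100 * 1e6 * 50 / 1000 bits
= 5000000 bits
= 625000 bytes
= 610.3516 KB
BDP = 5000000 bits (625000 bytes)


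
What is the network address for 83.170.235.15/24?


IP:   01010011.10101010.11101011.00001111
Mask: 11111111.11111111.11111111.00000000
AND operation:
Net:  01010011.10101010.11101011.00000000
Network: 83.170.235.0/24


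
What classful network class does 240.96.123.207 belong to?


First octet: 240
Binary: 11110000
1111xxxx -> Class E (240-255)
Class E (reserved), default mask N/A


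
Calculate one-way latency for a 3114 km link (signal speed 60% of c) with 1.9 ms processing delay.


Speed = 0.6 * 3e5 km/s = 180000 km/s
Propagation delay = 3114 / 180000 = 0.0173 s = 17.3 ms
Processing delay = 1.9 ms
Total one-way latency = 19.2 ms


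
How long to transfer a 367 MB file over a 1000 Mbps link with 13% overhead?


Effective throughput = 1000 * (1 - 13/100) = 870 Mbps
File size in Mb = 367 * 8 = 2936 Mb
Time = 2936 / 870
Time = 3.3747 seconds


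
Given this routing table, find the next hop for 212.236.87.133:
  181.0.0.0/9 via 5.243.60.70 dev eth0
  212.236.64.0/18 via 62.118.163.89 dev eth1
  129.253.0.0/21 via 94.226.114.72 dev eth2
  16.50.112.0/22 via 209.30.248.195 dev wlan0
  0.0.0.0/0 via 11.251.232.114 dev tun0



Longest prefix match for 212.236.87.133:
  /9 181.0.0.0: no
  /18 212.236.64.0: MATCH
  /21 129.253.0.0: no
  /22 16.50.112.0: no
  /0 0.0.0.0: MATCH
Selected: next-hop 62.118.163.89 via eth1 (matched /18)


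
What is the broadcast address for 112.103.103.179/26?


Network: 112.103.103.128/26
Host bits = 6
Set all host bits to 1:
Broadcast: 112.103.103.191


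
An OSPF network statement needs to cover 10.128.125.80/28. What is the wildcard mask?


Subnet mask: 255.255.255.240
Wildcard = 255.255.255.255 - subnet mask
255 - 255 = 0
255 - 255 = 0
255 - 255 = 0
255 - 240 = 15
Wildcard: 0.0.0.15


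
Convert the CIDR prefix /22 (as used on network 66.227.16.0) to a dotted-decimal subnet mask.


/22 means 22 network bits, 10 host bits
Binary: 11111111111111111111110000000000
Mask: 255.255.252.0


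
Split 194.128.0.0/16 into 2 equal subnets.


New prefix = 16 + 1 = 17
Each subnet has 32768 addresses
  194.128.0.0/17
  194.128.128.0/17
Subnets: 194.128.0.0/17, 194.128.128.0/17


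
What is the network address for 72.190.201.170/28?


IP:   01001000.10111110.11001001.10101010
Mask: 11111111.11111111.11111111.11110000
AND operation:
Net:  01001000.10111110.11001001.10100000
Network: 72.190.201.160/28


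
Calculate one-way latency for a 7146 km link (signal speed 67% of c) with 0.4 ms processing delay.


Speed = 0.67 * 3e5 km/s = 201000 km/s
Propagation delay = 7146 / 201000 = 0.0356 s = 35.5522 ms
Processing delay = 0.4 ms
Total one-way latency = 35.9522 ms


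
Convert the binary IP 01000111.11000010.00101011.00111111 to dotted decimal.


01000111 = 71
11000010 = 194
00101011 = 43
00111111 = 63
IP: 71.194.43.63


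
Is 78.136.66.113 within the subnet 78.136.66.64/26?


Subnet network: 78.136.66.64
Test IP AND mask: 78.136.66.64
Yes, 78.136.66.113 is in 78.136.66.64/26


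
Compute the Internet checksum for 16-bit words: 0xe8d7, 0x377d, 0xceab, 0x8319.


Sum all words (with carry folding):
+ 0xe8d7 = 0xe8d7
+ 0x377d = 0x2055
+ 0xceab = 0xef00
+ 0x8319 = 0x721a
One's complement: ~0x721a
Checksum = 0x8de5


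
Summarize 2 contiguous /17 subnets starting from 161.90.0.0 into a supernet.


Original prefix: /17
Number of subnets: 2 = 2^1
New prefix = 17 - 1 = 16
Supernet: 161.90.0.0/16


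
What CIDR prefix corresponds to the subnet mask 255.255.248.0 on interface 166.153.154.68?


Binary: 11111111.11111111.11111000.00000000
Count leading 1s
Prefix: /21


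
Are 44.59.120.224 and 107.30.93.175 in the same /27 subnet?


Mask: 255.255.255.224
44.59.120.224 AND mask = 44.59.120.224
107.30.93.175 AND mask = 107.30.93.160
No, different subnets (44.59.120.224 vs 107.30.93.160)


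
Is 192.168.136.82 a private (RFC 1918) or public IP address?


RFC 1918 private ranges:
  10.0.0.0/8 (10.0.0.0 - 10.255.255.255)
  172.16.0.0/12 (172.16.0.0 - 172.31.255.255)
  192.168.0.0/16 (192.168.0.0 - 192.168.255.255)
Private (in 192.168.0.0/16)


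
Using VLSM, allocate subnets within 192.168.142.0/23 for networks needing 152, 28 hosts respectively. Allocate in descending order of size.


152 hosts -> /24 (254 usable): 192.168.142.0/24
28 hosts -> /27 (30 usable): 192.168.143.0/27
Allocation: 192.168.142.0/24 (152 hosts, 254 usable); 192.168.143.0/27 (28 hosts, 30 usable)


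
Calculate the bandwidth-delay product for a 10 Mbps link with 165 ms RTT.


BDP = bandwidth * RTT
= 10 Mbps * 165 ms
= 10 * 1e6 * 165 / 1000 bits
= 1650000 bits
= 206250 bytes
= 201.416 KB
BDP = 1650000 bits (206250 bytes)


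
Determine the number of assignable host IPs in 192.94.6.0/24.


Host bits = 32 - 24 = 8
Total addresses = 2^8 = 256
Usable = total - 2 (network and broadcast)
Usable hosts: 254


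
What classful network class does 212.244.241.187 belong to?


First octet: 212
Binary: 11010100
110xxxxx -> Class C (192-223)
Class C, default mask 255.255.255.0 (/24)


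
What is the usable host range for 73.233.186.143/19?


Network: 73.233.160.0
Broadcast: 73.233.191.255
First usable = network + 1
Last usable = broadcast - 1
Range: 73.233.160.1 to 73.233.191.254


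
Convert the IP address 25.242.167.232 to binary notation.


25 = 00011001
242 = 11110010
167 = 10100111
232 = 11101000
Binary: 00011001.11110010.10100111.11101000


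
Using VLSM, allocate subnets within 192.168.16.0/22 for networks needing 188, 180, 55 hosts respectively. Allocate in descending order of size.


188 hosts -> /24 (254 usable): 192.168.16.0/24
180 hosts -> /24 (254 usable): 192.168.17.0/24
55 hosts -> /26 (62 usable): 192.168.18.0/26
Allocation: 192.168.16.0/24 (188 hosts, 254 usable); 192.168.17.0/24 (180 hosts, 254 usable); 192.168.18.0/26 (55 hosts, 62 usable)


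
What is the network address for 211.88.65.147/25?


IP:   11010011.01011000.01000001.10010011
Mask: 11111111.11111111.11111111.10000000
AND operation:
Net:  11010011.01011000.01000001.10000000
Network: 211.88.65.128/25


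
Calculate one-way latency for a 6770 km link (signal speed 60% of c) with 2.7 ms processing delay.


Speed = 0.6 * 3e5 km/s = 180000 km/s
Propagation delay = 6770 / 180000 = 0.0376 s = 37.6111 ms
Processing delay = 2.7 ms
Total one-way latency = 40.3111 ms


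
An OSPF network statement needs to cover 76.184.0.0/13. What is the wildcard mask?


Subnet mask: 255.248.0.0
Wildcard = 255.255.255.255 - subnet mask
255 - 255 = 0
255 - 248 = 7
255 - 0 = 255
255 - 0 = 255
Wildcard: 0.7.255.255


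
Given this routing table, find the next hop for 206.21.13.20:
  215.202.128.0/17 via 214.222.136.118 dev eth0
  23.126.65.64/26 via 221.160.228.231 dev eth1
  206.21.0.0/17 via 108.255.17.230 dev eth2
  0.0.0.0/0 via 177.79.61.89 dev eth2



Longest prefix match for 206.21.13.20:
  /17 215.202.128.0: no
  /26 23.126.65.64: no
  /17 206.21.0.0: MATCH
  /0 0.0.0.0: MATCH
Selected: next-hop 108.255.17.230 via eth2 (matched /17)


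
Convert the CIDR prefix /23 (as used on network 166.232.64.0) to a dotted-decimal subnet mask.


/23 means 23 network bits, 9 host bits
Binary: 11111111111111111111111000000000
Mask: 255.255.254.0


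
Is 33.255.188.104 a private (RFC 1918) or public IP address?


RFC 1918 private ranges:
  10.0.0.0/8 (10.0.0.0 - 10.255.255.255)
  172.16.0.0/12 (172.16.0.0 - 172.31.255.255)
  192.168.0.0/16 (192.168.0.0 - 192.168.255.255)
Public (not in any RFC 1918 range)


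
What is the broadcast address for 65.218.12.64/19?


Network: 65.218.0.0/19
Host bits = 13
Set all host bits to 1:
Broadcast: 65.218.31.255


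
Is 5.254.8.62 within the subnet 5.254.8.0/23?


Subnet network: 5.254.8.0
Test IP AND mask: 5.254.8.0
Yes, 5.254.8.62 is in 5.254.8.0/23


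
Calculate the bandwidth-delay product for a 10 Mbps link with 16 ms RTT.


BDP = bandwidth * RTT
= 10 Mbps * 16 ms
= 10 * 1e6 * 16 / 1000 bits
= 160000 bits
= 20000 bytes
= 19.5312 KB
BDP = 160000 bits (20000 bytes)


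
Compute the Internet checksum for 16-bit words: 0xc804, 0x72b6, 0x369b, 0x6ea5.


Sum all words (with carry folding):
+ 0xc804 = 0xc804
+ 0x72b6 = 0x3abb
+ 0x369b = 0x7156
+ 0x6ea5 = 0xdffb
One's complement: ~0xdffb
Checksum = 0x2004


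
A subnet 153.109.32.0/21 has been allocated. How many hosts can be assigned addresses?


Host bits = 32 - 21 = 11
Total addresses = 2^11 = 2048
Usable = total - 2 (network and broadcast)
Usable hosts: 2046


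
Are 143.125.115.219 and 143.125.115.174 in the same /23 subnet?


Mask: 255.255.254.0
143.125.115.219 AND mask = 143.125.114.0
143.125.115.174 AND mask = 143.125.114.0
Yes, same subnet (143.125.114.0)


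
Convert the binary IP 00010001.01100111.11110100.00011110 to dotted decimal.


00010001 = 17
01100111 = 103
11110100 = 244
00011110 = 30
IP: 17.103.244.30


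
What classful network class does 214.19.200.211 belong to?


First octet: 214
Binary: 11010110
110xxxxx -> Class C (192-223)
Class C, default mask 255.255.255.0 (/24)


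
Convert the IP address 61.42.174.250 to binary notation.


61 = 00111101
42 = 00101010
174 = 10101110
250 = 11111010
Binary: 00111101.00101010.10101110.11111010


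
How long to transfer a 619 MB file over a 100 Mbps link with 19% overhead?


Effective throughput = 100 * (1 - 19/100) = 81 Mbps
File size in Mb = 619 * 8 = 4952 Mb
Time = 4952 / 81
Time = 61.1358 seconds


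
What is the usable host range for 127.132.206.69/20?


Network: 127.132.192.0
Broadcast: 127.132.207.255
First usable = network + 1
Last usable = broadcast - 1
Range: 127.132.192.1 to 127.132.207.254


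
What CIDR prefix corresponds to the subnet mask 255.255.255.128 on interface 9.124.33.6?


Binary: 11111111.11111111.11111111.10000000
Count leading 1s
Prefix: /25


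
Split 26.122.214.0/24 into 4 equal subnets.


New prefix = 24 + 2 = 26
Each subnet has 64 addresses
  26.122.214.0/26
  26.122.214.64/26
  26.122.214.128/26
  26.122.214.192/26
Subnets: 26.122.214.0/26, 26.122.214.64/26, 26.122.214.128/26, 26.122.214.192/26


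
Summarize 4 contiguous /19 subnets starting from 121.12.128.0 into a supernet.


Original prefix: /19
Number of subnets: 4 = 2^2
New prefix = 19 - 2 = 17
Supernet: 121.12.128.0/17


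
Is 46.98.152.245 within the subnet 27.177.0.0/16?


Subnet network: 27.177.0.0
Test IP AND mask: 46.98.0.0
No, 46.98.152.245 is not in 27.177.0.0/16


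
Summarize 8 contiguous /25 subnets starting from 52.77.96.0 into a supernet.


Original prefix: /25
Number of subnets: 8 = 2^3
New prefix = 25 - 3 = 22
Supernet: 52.77.96.0/22


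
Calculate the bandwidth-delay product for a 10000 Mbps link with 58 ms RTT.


BDP = bandwidth * RTT
= 10000 Mbps * 58 ms
= 10000 * 1e6 * 58 / 1000 bits
= 580000000 bits
= 72500000 bytes
= 70800.7812 KB
BDP = 580000000 bits (72500000 bytes)


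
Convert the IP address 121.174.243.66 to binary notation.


121 = 01111001
174 = 10101110
243 = 11110011
66 = 01000010
Binary: 01111001.10101110.11110011.01000010


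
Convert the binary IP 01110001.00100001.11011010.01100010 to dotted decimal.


01110001 = 113
00100001 = 33
11011010 = 218
01100010 = 98
IP: 113.33.218.98


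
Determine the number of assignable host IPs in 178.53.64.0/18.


Host bits = 32 - 18 = 14
Total addresses = 2^14 = 16384
Usable = total - 2 (network and broadcast)
Usable hosts: 16382


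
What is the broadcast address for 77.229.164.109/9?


Network: 77.128.0.0/9
Host bits = 23
Set all host bits to 1:
Broadcast: 77.255.255.255


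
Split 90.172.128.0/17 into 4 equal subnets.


New prefix = 17 + 2 = 19
Each subnet has 8192 addresses
  90.172.128.0/19
  90.172.160.0/19
  90.172.192.0/19
  90.172.224.0/19
Subnets: 90.172.128.0/19, 90.172.160.0/19, 90.172.192.0/19, 90.172.224.0/19


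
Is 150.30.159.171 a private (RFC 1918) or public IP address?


RFC 1918 private ranges:
  10.0.0.0/8 (10.0.0.0 - 10.255.255.255)
  172.16.0.0/12 (172.16.0.0 - 172.31.255.255)
  192.168.0.0/16 (192.168.0.0 - 192.168.255.255)
Public (not in any RFC 1918 range)


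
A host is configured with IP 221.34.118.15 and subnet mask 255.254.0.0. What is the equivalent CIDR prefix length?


Binary: 11111111.11111110.00000000.00000000
Count leading 1s
Prefix: /15


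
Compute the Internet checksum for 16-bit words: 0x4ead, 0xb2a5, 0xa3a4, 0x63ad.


Sum all words (with carry folding):
+ 0x4ead = 0x4ead
+ 0xb2a5 = 0x0153
+ 0xa3a4 = 0xa4f7
+ 0x63ad = 0x08a5
One's complement: ~0x08a5
Checksum = 0xf75a


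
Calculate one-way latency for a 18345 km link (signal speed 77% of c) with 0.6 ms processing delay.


Speed = 0.77 * 3e5 km/s = 231000 km/s
Propagation delay = 18345 / 231000 = 0.0794 s = 79.4156 ms
Processing delay = 0.6 ms
Total one-way latency = 80.0156 ms


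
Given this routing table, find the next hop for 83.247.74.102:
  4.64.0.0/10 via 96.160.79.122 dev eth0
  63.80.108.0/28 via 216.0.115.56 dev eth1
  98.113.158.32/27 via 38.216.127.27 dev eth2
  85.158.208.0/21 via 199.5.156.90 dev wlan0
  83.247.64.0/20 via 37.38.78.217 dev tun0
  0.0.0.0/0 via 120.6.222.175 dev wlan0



Longest prefix match for 83.247.74.102:
  /10 4.64.0.0: no
  /28 63.80.108.0: no
  /27 98.113.158.32: no
  /21 85.158.208.0: no
  /20 83.247.64.0: MATCH
  /0 0.0.0.0: MATCH
Selected: next-hop 37.38.78.217 via tun0 (matched /20)


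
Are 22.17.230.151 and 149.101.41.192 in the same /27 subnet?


Mask: 255.255.255.224
22.17.230.151 AND mask = 22.17.230.128
149.101.41.192 AND mask = 149.101.41.192
No, different subnets (22.17.230.128 vs 149.101.41.192)


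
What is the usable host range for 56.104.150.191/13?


Network: 56.104.0.0
Broadcast: 56.111.255.255
First usable = network + 1
Last usable = broadcast - 1
Range: 56.104.0.1 to 56.111.255.254


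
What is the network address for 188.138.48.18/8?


IP:   10111100.10001010.00110000.00010010
Mask: 11111111.00000000.00000000.00000000
AND operation:
Net:  10111100.00000000.00000000.00000000
Network: 188.0.0.0/8


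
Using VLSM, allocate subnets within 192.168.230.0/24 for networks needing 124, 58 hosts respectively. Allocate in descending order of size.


124 hosts -> /25 (126 usable): 192.168.230.0/25
58 hosts -> /26 (62 usable): 192.168.230.128/26
Allocation: 192.168.230.0/25 (124 hosts, 126 usable); 192.168.230.128/26 (58 hosts, 62 usable)


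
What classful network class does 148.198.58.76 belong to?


First octet: 148
Binary: 10010100
10xxxxxx -> Class B (128-191)
Class B, default mask 255.255.0.0 (/16)


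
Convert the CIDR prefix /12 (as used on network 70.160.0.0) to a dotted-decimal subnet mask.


/12 means 12 network bits, 20 host bits
Binary: 11111111111100000000000000000000
Mask: 255.240.0.0


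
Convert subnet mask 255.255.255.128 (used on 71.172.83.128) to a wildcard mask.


Subnet mask: 255.255.255.128
Wildcard = 255.255.255.255 - subnet mask
255 - 255 = 0
255 - 255 = 0
255 - 255 = 0
255 - 128 = 127
Wildcard: 0.0.0.127


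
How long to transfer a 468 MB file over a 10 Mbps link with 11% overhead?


Effective throughput = 10 * (1 - 11/100) = 8.9 Mbps
File size in Mb = 468 * 8 = 3744 Mb
Time = 3744 / 8.9
Time = 420.6742 seconds


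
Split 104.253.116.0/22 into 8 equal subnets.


New prefix = 22 + 3 = 25
Each subnet has 128 addresses
  104.253.116.0/25
  104.253.116.128/25
  104.253.117.0/25
  104.253.117.128/25
  104.253.118.0/25
  104.253.118.128/25
  104.253.119.0/25
  104.253.119.128/25
Subnets: 104.253.116.0/25, 104.253.116.128/25, 104.253.117.0/25, 104.253.117.128/25, 104.253.118.0/25, 104.253.118.128/25, 104.253.119.0/25, 104.253.119.128/25


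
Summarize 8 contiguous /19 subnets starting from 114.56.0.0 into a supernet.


Original prefix: /19
Number of subnets: 8 = 2^3
New prefix = 19 - 3 = 16
Supernet: 114.56.0.0/16


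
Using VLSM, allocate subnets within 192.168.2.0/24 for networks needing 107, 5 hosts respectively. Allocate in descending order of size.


107 hosts -> /25 (126 usable): 192.168.2.0/25
5 hosts -> /29 (6 usable): 192.168.2.128/29
Allocation: 192.168.2.0/25 (107 hosts, 126 usable); 192.168.2.128/29 (5 hosts, 6 usable)


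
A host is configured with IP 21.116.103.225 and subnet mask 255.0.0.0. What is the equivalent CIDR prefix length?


Binary: 11111111.00000000.00000000.00000000
Count leading 1s
Prefix: /8


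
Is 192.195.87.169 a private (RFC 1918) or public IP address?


RFC 1918 private ranges:
  10.0.0.0/8 (10.0.0.0 - 10.255.255.255)
  172.16.0.0/12 (172.16.0.0 - 172.31.255.255)
  192.168.0.0/16 (192.168.0.0 - 192.168.255.255)
Public (not in any RFC 1918 range)


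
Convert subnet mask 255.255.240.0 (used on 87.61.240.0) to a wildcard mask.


Subnet mask: 255.255.240.0
Wildcard = 255.255.255.255 - subnet mask
255 - 255 = 0
255 - 255 = 0
255 - 240 = 15
255 - 0 = 255
Wildcard: 0.0.15.255


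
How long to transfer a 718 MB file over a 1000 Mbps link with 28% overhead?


Effective throughput = 1000 * (1 - 28/100) = 720 Mbps
File size in Mb = 718 * 8 = 5744 Mb
Time = 5744 / 720
Time = 7.9778 seconds


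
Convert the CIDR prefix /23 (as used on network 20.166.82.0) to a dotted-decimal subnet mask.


/23 means 23 network bits, 9 host bits
Binary: 11111111111111111111111000000000
Mask: 255.255.254.0


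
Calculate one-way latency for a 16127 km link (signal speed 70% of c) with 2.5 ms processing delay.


Speed = 0.7 * 3e5 km/s = 210000 km/s
Propagation delay = 16127 / 210000 = 0.0768 s = 76.7952 ms
Processing delay = 2.5 ms
Total one-way latency = 79.2952 ms


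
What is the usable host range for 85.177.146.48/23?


Network: 85.177.146.0
Broadcast: 85.177.147.255
First usable = network + 1
Last usable = broadcast - 1
Range: 85.177.146.1 to 85.177.147.254


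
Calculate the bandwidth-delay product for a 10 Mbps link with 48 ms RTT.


BDP = bandwidth * RTT
= 10 Mbps * 48 ms
= 10 * 1e6 * 48 / 1000 bits
= 480000 bits
= 60000 bytes
= 58.5938 KB
BDP = 480000 bits (60000 bytes)


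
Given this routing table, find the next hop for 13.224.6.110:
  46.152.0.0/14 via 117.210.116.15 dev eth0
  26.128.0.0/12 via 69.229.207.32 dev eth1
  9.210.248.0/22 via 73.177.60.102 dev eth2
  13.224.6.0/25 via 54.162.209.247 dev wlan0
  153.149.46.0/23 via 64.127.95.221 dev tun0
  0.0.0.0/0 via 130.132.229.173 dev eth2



Longest prefix match for 13.224.6.110:
  /14 46.152.0.0: no
  /12 26.128.0.0: no
  /22 9.210.248.0: no
  /25 13.224.6.0: MATCH
  /23 153.149.46.0: no
  /0 0.0.0.0: MATCH
Selected: next-hop 54.162.209.247 via wlan0 (matched /25)


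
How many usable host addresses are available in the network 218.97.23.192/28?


Host bits = 32 - 28 = 4
Total addresses = 2^4 = 16
Usable = total - 2 (network and broadcast)
Usable hosts: 14


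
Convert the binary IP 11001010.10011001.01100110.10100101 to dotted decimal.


11001010 = 202
10011001 = 153
01100110 = 102
10100101 = 165
IP: 202.153.102.165


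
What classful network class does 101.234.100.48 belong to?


First octet: 101
Binary: 01100101
0xxxxxxx -> Class A (1-126)
Class A, default mask 255.0.0.0 (/8)


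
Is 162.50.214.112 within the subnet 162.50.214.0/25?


Subnet network: 162.50.214.0
Test IP AND mask: 162.50.214.0
Yes, 162.50.214.112 is in 162.50.214.0/25


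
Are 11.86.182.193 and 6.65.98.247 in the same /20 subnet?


Mask: 255.255.240.0
11.86.182.193 AND mask = 11.86.176.0
6.65.98.247 AND mask = 6.65.96.0
No, different subnets (11.86.176.0 vs 6.65.96.0)


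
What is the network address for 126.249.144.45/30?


IP:   01111110.11111001.10010000.00101101
Mask: 11111111.11111111.11111111.11111100
AND operation:
Net:  01111110.11111001.10010000.00101100
Network: 126.249.144.44/30


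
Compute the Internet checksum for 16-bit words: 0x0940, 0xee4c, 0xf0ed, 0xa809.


Sum all words (with carry folding):
+ 0x0940 = 0x0940
+ 0xee4c = 0xf78c
+ 0xf0ed = 0xe87a
+ 0xa809 = 0x9084
One's complement: ~0x9084
Checksum = 0x6f7b


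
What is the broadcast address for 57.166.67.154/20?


Network: 57.166.64.0/20
Host bits = 12
Set all host bits to 1:
Broadcast: 57.166.79.255


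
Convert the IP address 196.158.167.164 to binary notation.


196 = 11000100
158 = 10011110
167 = 10100111
164 = 10100100
Binary: 11000100.10011110.10100111.10100100


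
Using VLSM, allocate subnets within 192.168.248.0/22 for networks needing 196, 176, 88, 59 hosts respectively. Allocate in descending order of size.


196 hosts -> /24 (254 usable): 192.168.248.0/24
176 hosts -> /24 (254 usable): 192.168.249.0/24
88 hosts -> /25 (126 usable): 192.168.250.0/25
59 hosts -> /26 (62 usable): 192.168.250.128/26
Allocation: 192.168.248.0/24 (196 hosts, 254 usable); 192.168.249.0/24 (176 hosts, 254 usable); 192.168.250.0/25 (88 hosts, 126 usable); 192.168.250.128/26 (59 hosts, 62 usable)


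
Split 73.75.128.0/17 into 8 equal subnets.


New prefix = 17 + 3 = 20
Each subnet has 4096 addresses
  73.75.128.0/20
  73.75.144.0/20
  73.75.160.0/20
  73.75.176.0/20
  73.75.192.0/20
  73.75.208.0/20
  73.75.224.0/20
  73.75.240.0/20
Subnets: 73.75.128.0/20, 73.75.144.0/20, 73.75.160.0/20, 73.75.176.0/20, 73.75.192.0/20, 73.75.208.0/20, 73.75.224.0/20, 73.75.240.0/20


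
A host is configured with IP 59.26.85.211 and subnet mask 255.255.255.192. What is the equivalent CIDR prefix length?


Binary: 11111111.11111111.11111111.11000000
Count leading 1s
Prefix: /26


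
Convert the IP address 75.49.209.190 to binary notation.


75 = 01001011
49 = 00110001
209 = 11010001
190 = 10111110
Binary: 01001011.00110001.11010001.10111110


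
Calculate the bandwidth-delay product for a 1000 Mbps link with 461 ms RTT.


BDP = bandwidth * RTT
= 1000 Mbps * 461 ms
= 1000 * 1e6 * 461 / 1000 bits
= 461000000 bits
= 57625000 bytes
= 56274.4141 KB
BDP = 461000000 bits (57625000 bytes)


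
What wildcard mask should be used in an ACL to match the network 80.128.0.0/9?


Subnet mask: 255.128.0.0
Wildcard = 255.255.255.255 - subnet mask
255 - 255 = 0
255 - 128 = 127
255 - 0 = 255
255 - 0 = 255
Wildcard: 0.127.255.255


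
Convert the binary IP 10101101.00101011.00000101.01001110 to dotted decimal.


10101101 = 173
00101011 = 43
00000101 = 5
01001110 = 78
IP: 173.43.5.78


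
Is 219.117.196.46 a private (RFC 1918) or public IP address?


RFC 1918 private ranges:
  10.0.0.0/8 (10.0.0.0 - 10.255.255.255)
  172.16.0.0/12 (172.16.0.0 - 172.31.255.255)
  192.168.0.0/16 (192.168.0.0 - 192.168.255.255)
Public (not in any RFC 1918 range)


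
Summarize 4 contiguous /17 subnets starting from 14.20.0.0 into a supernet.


Original prefix: /17
Number of subnets: 4 = 2^2
New prefix = 17 - 2 = 15
Supernet: 14.20.0.0/15


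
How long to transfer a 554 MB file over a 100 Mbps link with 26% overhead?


Effective throughput = 100 * (1 - 26/100) = 74 Mbps
File size in Mb = 554 * 8 = 4432 Mb
Time = 4432 / 74
Time = 59.8919 seconds


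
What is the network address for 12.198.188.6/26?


IP:   00001100.11000110.10111100.00000110
Mask: 11111111.11111111.11111111.11000000
AND operation:
Net:  00001100.11000110.10111100.00000000
Network: 12.198.188.0/26


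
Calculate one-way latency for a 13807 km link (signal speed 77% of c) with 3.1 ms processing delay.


Speed = 0.77 * 3e5 km/s = 231000 km/s
Propagation delay = 13807 / 231000 = 0.0598 s = 59.7706 ms
Processing delay = 3.1 ms
Total one-way latency = 62.8706 ms


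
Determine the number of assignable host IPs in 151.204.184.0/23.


Host bits = 32 - 23 = 9
Total addresses = 2^9 = 512
Usable = total - 2 (network and broadcast)
Usable hosts: 510


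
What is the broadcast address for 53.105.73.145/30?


Network: 53.105.73.144/30
Host bits = 2
Set all host bits to 1:
Broadcast: 53.105.73.147


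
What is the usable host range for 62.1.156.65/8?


Network: 62.0.0.0
Broadcast: 62.255.255.255
First usable = network + 1
Last usable = broadcast - 1
Range: 62.0.0.1 to 62.255.255.254


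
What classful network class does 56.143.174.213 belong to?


First octet: 56
Binary: 00111000
0xxxxxxx -> Class A (1-126)
Class A, default mask 255.0.0.0 (/8)


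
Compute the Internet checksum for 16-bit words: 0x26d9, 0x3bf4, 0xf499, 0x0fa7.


Sum all words (with carry folding):
+ 0x26d9 = 0x26d9
+ 0x3bf4 = 0x62cd
+ 0xf499 = 0x5767
+ 0x0fa7 = 0x670e
One's complement: ~0x670e
Checksum = 0x98f1


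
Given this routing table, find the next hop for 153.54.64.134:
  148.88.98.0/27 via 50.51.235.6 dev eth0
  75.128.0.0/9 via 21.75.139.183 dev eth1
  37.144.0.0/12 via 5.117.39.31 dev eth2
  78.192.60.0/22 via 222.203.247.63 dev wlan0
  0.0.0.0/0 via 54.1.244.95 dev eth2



Longest prefix match for 153.54.64.134:
  /27 148.88.98.0: no
  /9 75.128.0.0: no
  /12 37.144.0.0: no
  /22 78.192.60.0: no
  /0 0.0.0.0: MATCH
Selected: next-hop 54.1.244.95 via eth2 (matched /0)


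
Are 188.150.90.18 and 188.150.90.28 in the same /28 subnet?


Mask: 255.255.255.240
188.150.90.18 AND mask = 188.150.90.16
188.150.90.28 AND mask = 188.150.90.16
Yes, same subnet (188.150.90.16)


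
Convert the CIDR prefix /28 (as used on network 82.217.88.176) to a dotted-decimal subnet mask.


/28 means 28 network bits, 4 host bits
Binary: 11111111111111111111111111110000
Mask: 255.255.255.240


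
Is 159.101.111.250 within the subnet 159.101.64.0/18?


Subnet network: 159.101.64.0
Test IP AND mask: 159.101.64.0
Yes, 159.101.111.250 is in 159.101.64.0/18


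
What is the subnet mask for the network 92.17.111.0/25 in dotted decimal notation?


/25 means 25 network bits, 7 host bits
Binary: 11111111111111111111111110000000
Mask: 255.255.255.128
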